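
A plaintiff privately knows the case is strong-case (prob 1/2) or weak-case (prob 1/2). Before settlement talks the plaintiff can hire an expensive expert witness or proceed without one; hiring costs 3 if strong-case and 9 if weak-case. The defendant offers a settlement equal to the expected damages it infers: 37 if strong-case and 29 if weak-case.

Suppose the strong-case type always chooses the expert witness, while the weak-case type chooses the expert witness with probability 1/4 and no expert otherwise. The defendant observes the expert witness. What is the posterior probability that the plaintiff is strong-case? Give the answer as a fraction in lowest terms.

4/5

P(the expert witness) = (1/2)·1 + (1/2)·(1/4) = 5/8.
By Bayes' rule, P(strong-case | the expert witness) = (1/2) / (5/8) = 4/5.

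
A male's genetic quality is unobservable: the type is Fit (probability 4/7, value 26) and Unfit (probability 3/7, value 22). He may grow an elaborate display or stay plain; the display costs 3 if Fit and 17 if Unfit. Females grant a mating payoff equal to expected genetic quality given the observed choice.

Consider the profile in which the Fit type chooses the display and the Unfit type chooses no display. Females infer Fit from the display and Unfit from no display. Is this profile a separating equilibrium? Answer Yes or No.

Yes

Under these beliefs, the display earns mating payoff 26 and no display earns mating payoff 22.
Fit: the display nets 26 − 3 = 23; no display nets 22. Fit prefers the display.
Unfit: the display nets 26 − 17 = 9; no display nets 22. Unfit prefers no display.
Neither type deviates, so the separating profile is an equilibrium.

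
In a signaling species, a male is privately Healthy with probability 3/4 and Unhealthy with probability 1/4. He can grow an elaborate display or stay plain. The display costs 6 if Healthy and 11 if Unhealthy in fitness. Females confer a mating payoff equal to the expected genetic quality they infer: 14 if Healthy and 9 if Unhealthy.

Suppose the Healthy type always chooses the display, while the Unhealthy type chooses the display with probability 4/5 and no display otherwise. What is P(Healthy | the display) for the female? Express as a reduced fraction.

15/19

P(the display) = (3/4)·1 + (1/4)·(4/5) = 19/20.
By Bayes' rule, P(Healthy | the display) = (3/4) / (19/20) = 15/19.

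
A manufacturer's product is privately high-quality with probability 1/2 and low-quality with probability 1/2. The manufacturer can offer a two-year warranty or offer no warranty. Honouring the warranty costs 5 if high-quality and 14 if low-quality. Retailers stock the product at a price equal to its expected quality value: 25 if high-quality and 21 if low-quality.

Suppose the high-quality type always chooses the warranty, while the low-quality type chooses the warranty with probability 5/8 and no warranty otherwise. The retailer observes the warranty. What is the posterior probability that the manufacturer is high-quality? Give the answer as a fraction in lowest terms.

8/13

P(the warranty) = (1/2)·1 + (1/2)·(5/8) = 13/16.
By Bayes' rule, P(high-quality | the warranty) = (1/2) / (13/16) = 8/13.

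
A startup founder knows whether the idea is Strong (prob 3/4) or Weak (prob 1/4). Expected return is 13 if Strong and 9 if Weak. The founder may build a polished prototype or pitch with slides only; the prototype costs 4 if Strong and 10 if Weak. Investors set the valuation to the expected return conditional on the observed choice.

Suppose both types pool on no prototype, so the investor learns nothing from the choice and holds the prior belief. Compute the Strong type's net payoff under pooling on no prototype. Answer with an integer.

12

Pooled valuation = 3/4·13 + 1/4·9 = 12.
Strong pays no cost for no prototype, so net payoff = 12.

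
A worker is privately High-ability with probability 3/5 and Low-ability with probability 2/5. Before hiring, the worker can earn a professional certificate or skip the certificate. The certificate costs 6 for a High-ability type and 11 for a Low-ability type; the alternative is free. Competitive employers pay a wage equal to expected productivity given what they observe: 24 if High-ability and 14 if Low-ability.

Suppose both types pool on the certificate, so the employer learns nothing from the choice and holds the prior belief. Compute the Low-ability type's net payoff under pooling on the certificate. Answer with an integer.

Pooled wage = 3/5·24 + 2/5·14 = 20.
Low-ability pays cost 11 for the certificate, so net payoff = 20 − 11 = 9.

9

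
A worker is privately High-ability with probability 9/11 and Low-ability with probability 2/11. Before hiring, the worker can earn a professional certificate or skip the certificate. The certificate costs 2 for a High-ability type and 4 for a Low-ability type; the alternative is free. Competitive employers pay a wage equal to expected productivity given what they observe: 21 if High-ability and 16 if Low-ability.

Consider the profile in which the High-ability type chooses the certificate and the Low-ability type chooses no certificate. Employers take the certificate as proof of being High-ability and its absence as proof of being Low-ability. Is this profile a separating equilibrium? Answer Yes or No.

No

Under these beliefs, the certificate earns wage 21 and no certificate earns wage 16.
High-ability: the certificate nets 21 − 2 = 19; no certificate nets 16. High-ability prefers the certificate.
Low-ability: the certificate nets 21 − 4 = 17; no certificate nets 16. Low-ability would deviate to the certificate.
Low-ability has a profitable deviation, so the profile is not an equilibrium.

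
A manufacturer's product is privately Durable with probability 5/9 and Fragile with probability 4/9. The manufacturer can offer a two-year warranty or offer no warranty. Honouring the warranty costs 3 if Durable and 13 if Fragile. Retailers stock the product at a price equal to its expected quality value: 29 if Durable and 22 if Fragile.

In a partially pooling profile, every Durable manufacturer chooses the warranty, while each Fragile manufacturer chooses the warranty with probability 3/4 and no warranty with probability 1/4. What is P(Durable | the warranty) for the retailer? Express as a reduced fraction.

P(the warranty) = (5/9)·1 + (4/9)·(3/4) = 8/9.
By Bayes' rule, P(Durable | the warranty) = (5/9) / (8/9) = 5/8.

5/8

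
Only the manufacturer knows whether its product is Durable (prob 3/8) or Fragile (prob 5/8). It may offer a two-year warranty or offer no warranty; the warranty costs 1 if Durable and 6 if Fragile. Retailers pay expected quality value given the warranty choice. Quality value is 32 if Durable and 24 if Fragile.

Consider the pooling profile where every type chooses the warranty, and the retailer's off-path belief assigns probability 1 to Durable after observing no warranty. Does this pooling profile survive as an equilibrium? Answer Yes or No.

On path, the retailer holds the prior and pays 3/8·32 + 5/8·24 = 27. Off path (no warranty), believing Durable, it pays 32.
Durable: the warranty nets 27 − 1 = 26; no warranty nets 32. Durable would deviate.
Fragile: the warranty nets 27 − 6 = 21; no warranty nets 32. Fragile would deviate.
A type deviates, so pooling fails.

No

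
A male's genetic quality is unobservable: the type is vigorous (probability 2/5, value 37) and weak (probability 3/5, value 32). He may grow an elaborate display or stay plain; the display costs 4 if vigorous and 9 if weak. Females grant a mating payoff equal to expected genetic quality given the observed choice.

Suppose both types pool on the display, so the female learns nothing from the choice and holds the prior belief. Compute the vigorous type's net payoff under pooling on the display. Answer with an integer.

Pooled mating payoff = 2/5·37 + 3/5·32 = 34.
vigorous pays cost 4 for the display, so net payoff = 34 − 4 = 30.

30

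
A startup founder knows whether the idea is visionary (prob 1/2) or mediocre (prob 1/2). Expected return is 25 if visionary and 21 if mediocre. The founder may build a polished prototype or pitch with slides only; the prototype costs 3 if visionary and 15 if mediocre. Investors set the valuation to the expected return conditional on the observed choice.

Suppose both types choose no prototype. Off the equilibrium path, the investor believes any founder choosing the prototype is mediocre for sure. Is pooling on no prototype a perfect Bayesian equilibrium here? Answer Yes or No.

On path, the investor holds the prior and pays 1/2·25 + 1/2·21 = 23. Off path (the prototype), believing mediocre, it pays 21.
visionary: no prototype nets 23; the prototype nets 21 − 3 = 18. visionary stays.
mediocre: no prototype nets 23; the prototype nets 21 − 15 = 6. mediocre stays.
No type deviates, so pooling is sustained.

Yes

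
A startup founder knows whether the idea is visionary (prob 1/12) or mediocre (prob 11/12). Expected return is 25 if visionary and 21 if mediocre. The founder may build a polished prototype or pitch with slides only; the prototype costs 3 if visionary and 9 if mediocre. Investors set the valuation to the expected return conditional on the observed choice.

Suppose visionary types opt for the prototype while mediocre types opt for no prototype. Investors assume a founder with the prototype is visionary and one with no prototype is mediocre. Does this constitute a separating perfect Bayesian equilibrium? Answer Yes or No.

Under these beliefs, the prototype earns valuation 25 and no prototype earns valuation 21.
visionary: the prototype nets 25 − 3 = 22; no prototype nets 21. visionary prefers the prototype.
mediocre: the prototype nets 25 − 9 = 16; no prototype nets 21. mediocre prefers no prototype.
Neither type deviates, so the separating profile is an equilibrium.

Yes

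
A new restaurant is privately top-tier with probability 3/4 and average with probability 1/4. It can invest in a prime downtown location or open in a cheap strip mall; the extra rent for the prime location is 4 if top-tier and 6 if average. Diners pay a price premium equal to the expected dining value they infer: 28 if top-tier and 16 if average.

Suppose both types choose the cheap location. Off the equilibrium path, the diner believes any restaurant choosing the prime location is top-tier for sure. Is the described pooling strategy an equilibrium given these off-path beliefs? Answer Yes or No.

Yes

On path, the diner holds the prior and pays 3/4·28 + 1/4·16 = 25. Off path (the prime location), believing top-tier, it pays 28.
top-tier: the cheap location nets 25; the prime location nets 28 − 4 = 24. top-tier stays.
average: the cheap location nets 25; the prime location nets 28 − 6 = 22. average stays.
No type deviates, so pooling is sustained.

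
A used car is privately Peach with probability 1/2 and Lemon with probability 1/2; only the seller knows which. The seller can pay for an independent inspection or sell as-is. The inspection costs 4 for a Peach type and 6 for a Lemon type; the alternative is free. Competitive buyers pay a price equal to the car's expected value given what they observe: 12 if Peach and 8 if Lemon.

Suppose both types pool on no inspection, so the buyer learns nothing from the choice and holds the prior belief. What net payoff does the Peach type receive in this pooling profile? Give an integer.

10

Pooled price = 1/2·12 + 1/2·8 = 10.
Peach pays no cost for no inspection, so net payoff = 10.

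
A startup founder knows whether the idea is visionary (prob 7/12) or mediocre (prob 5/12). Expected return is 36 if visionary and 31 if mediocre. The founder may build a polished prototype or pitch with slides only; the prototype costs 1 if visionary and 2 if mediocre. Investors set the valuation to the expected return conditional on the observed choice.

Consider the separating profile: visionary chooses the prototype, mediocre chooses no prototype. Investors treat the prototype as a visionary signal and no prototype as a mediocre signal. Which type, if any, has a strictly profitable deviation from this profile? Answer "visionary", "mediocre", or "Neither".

mediocre

The prototype pays 36; no prototype pays 31.
visionary: assigned the prototype, nets 36 − 1 = 35; deviating to no prototype nets 31.
mediocre: assigned no prototype, nets 31; deviating to the prototype nets 36 − 2 = 34.
The mediocre type gains 3 by deviating.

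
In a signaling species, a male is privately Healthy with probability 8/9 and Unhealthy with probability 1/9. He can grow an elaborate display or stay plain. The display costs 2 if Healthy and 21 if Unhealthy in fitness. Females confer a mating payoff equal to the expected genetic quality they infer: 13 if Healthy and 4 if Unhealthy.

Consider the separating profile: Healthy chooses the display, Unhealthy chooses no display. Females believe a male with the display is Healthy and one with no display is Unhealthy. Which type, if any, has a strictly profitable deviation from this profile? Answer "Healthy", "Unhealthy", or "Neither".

Neither

The display pays 13; no display pays 4.
Healthy: assigned the display, nets 13 − 2 = 11; deviating to no display nets 4.
Unhealthy: assigned no display, nets 4; deviating to the display nets 13 − 21 = -8.
Both types strictly prefer their assigned action; no profitable deviation.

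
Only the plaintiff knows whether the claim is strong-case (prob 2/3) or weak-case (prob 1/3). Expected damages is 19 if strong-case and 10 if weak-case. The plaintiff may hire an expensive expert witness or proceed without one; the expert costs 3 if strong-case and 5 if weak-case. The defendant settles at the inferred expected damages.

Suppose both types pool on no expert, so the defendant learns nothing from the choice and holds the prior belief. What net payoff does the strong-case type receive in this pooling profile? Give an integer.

16

Pooled settlement = 2/3·19 + 1/3·10 = 16.
strong-case pays no cost for no expert, so net payoff = 16.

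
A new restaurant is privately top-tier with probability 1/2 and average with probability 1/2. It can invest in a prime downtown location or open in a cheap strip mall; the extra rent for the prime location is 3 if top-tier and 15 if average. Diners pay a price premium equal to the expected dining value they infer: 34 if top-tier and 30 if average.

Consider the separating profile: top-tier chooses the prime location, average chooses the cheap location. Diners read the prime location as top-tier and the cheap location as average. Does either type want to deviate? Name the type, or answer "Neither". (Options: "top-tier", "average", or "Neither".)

The prime location pays 34; the cheap location pays 30.
top-tier: assigned the prime location, nets 34 − 3 = 31; deviating to the cheap location nets 30.
average: assigned the cheap location, nets 30; deviating to the prime location nets 34 − 15 = 19.
Both types strictly prefer their assigned action; no profitable deviation.

Neither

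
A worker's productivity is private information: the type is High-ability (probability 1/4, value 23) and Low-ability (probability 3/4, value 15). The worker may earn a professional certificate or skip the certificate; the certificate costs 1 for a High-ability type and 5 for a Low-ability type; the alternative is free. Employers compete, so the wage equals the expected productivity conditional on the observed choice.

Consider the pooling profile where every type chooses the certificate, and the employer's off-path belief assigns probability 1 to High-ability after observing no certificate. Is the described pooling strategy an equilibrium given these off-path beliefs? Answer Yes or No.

On path, the employer holds the prior and pays 1/4·23 + 3/4·15 = 17. Off path (no certificate), believing High-ability, it pays 23.
High-ability: the certificate nets 17 − 1 = 16; no certificate nets 23. High-ability would deviate.
Low-ability: the certificate nets 17 − 5 = 12; no certificate nets 23. Low-ability would deviate.
A type deviates, so pooling fails.

No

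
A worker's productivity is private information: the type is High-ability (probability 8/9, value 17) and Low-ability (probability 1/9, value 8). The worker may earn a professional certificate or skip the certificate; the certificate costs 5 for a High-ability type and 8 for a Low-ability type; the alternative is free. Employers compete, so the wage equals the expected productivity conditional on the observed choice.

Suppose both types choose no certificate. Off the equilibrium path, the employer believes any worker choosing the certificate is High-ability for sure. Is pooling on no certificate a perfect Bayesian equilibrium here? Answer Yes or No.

Yes

On path, the employer holds the prior and pays 8/9·17 + 1/9·8 = 16. Off path (the certificate), believing High-ability, it pays 17.
High-ability: no certificate nets 16; the certificate nets 17 − 5 = 12. High-ability stays.
Low-ability: no certificate nets 16; the certificate nets 17 − 8 = 9. Low-ability stays.
No type deviates, so pooling is sustained.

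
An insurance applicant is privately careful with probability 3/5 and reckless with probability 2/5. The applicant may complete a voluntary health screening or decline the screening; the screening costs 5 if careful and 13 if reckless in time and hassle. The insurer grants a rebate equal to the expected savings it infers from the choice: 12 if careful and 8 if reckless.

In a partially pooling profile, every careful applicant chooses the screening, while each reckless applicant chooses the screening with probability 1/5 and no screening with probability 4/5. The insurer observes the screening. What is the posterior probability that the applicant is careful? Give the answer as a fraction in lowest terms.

15/17

P(the screening) = (3/5)·1 + (2/5)·(1/5) = 17/25.
By Bayes' rule, P(careful | the screening) = (3/5) / (17/25) = 15/17.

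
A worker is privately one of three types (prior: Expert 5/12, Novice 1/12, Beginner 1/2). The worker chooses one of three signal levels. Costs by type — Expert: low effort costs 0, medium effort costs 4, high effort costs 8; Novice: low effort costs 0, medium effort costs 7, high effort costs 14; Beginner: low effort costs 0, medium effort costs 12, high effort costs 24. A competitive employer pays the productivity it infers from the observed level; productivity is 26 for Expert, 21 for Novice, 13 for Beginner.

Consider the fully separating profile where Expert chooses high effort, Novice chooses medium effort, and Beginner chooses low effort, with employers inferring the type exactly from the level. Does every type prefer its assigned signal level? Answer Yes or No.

Separating wages: high effort → 26, medium effort → 21, low effort → 13.
Expert (assigned high effort): low effort: 13 − 0 = 13; medium effort: 21 − 4 = 17; high effort: 26 − 8 = 18. Expert stays.
Novice (assigned medium effort): low effort: 13 − 0 = 13; medium effort: 21 − 7 = 14; high effort: 26 − 14 = 12. Novice stays.
Beginner (assigned low effort): low effort: 13 − 0 = 13; medium effort: 21 − 12 = 9; high effort: 26 − 24 = 2. Beginner stays.
Every type prefers its assigned level; separation holds.

Yes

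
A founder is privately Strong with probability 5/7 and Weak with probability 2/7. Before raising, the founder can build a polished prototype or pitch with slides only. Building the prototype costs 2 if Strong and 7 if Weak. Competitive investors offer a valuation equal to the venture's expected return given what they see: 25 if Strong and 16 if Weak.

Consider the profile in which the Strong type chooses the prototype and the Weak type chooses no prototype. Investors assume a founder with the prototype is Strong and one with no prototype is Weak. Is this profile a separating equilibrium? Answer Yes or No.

Under these beliefs, the prototype earns valuation 25 and no prototype earns valuation 16.
Strong: the prototype nets 25 − 2 = 23; no prototype nets 16. Strong prefers the prototype.
Weak: the prototype nets 25 − 7 = 18; no prototype nets 16. Weak would deviate to the prototype.
Weak has a profitable deviation, so the profile is not an equilibrium.

No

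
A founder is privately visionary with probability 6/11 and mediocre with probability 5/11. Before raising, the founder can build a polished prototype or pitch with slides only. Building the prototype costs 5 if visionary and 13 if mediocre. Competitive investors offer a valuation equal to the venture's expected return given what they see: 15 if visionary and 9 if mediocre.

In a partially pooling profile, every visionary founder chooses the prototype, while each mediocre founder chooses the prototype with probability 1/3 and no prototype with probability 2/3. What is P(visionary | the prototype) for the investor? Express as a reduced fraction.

P(the prototype) = (6/11)·1 + (5/11)·(1/3) = 23/33.
By Bayes' rule, P(visionary | the prototype) = (6/11) / (23/33) = 18/23.

18/23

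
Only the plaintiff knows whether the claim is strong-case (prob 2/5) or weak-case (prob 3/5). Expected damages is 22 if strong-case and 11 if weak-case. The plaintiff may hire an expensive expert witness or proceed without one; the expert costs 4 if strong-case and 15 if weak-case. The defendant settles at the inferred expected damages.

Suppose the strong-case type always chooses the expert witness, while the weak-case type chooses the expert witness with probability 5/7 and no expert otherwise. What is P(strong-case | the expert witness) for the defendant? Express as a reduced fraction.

14/29

P(the expert witness) = (2/5)·1 + (3/5)·(5/7) = 29/35.
By Bayes' rule, P(strong-case | the expert witness) = (2/5) / (29/35) = 14/29.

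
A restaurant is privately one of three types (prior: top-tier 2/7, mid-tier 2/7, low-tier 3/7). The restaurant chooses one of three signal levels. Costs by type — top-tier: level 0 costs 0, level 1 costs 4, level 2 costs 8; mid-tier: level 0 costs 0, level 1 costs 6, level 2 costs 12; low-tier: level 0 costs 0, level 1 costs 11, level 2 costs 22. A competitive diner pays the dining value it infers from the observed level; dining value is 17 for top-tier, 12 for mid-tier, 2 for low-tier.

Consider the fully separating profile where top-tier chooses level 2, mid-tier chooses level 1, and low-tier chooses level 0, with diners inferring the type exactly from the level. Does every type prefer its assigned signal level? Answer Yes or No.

Yes

Separating price premiums: level 2 → 17, level 1 → 12, level 0 → 2.
top-tier (assigned level 2): level 0: 2 − 0 = 2; level 1: 12 − 4 = 8; level 2: 17 − 8 = 9. top-tier stays.
mid-tier (assigned level 1): level 0: 2 − 0 = 2; level 1: 12 − 6 = 6; level 2: 17 − 12 = 5. mid-tier stays.
low-tier (assigned level 0): level 0: 2 − 0 = 2; level 1: 12 − 11 = 1; level 2: 17 − 22 = -5. low-tier stays.
Every type prefers its assigned level; separation holds.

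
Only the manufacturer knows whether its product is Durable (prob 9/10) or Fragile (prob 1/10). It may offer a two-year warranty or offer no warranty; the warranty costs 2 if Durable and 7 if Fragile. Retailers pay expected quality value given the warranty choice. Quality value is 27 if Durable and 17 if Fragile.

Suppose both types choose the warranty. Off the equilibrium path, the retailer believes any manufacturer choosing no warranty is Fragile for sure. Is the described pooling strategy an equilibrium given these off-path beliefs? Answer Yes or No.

On path, the retailer holds the prior and pays 9/10·27 + 1/10·17 = 26. Off path (no warranty), believing Fragile, it pays 17.
Durable: the warranty nets 26 − 2 = 24; no warranty nets 17. Durable stays.
Fragile: the warranty nets 26 − 7 = 19; no warranty nets 17. Fragile stays.
No type deviates, so pooling is sustained.

Yes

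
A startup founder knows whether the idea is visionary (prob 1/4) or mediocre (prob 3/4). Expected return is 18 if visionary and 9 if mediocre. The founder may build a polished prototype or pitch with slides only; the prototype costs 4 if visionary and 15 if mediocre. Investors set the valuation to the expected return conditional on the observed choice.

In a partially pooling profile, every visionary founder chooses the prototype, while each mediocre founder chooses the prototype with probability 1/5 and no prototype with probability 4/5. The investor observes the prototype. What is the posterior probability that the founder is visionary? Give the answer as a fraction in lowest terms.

5/8

P(the prototype) = (1/4)·1 + (3/4)·(1/5) = 2/5.
By Bayes' rule, P(visionary | the prototype) = (1/4) / (2/5) = 5/8.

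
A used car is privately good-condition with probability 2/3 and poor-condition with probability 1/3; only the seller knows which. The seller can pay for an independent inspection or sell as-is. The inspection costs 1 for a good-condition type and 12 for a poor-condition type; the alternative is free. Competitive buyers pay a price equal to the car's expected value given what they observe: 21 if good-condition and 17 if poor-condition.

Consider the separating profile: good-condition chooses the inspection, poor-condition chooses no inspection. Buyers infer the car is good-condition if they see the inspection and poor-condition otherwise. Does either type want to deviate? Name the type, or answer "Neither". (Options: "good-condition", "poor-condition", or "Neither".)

Neither

The inspection pays 21; no inspection pays 17.
good-condition: assigned the inspection, nets 21 − 1 = 20; deviating to no inspection nets 17.
poor-condition: assigned no inspection, nets 17; deviating to the inspection nets 21 − 12 = 9.
Both types strictly prefer their assigned action; no profitable deviation.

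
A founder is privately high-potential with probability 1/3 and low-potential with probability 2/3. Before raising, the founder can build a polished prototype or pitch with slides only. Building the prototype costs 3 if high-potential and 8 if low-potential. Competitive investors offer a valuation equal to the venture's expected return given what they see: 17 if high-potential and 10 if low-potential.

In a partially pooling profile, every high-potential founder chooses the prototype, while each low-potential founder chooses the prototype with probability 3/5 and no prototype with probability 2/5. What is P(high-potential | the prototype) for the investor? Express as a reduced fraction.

P(the prototype) = (1/3)·1 + (2/3)·(3/5) = 11/15.
By Bayes' rule, P(high-potential | the prototype) = (1/3) / (11/15) = 5/11.

5/11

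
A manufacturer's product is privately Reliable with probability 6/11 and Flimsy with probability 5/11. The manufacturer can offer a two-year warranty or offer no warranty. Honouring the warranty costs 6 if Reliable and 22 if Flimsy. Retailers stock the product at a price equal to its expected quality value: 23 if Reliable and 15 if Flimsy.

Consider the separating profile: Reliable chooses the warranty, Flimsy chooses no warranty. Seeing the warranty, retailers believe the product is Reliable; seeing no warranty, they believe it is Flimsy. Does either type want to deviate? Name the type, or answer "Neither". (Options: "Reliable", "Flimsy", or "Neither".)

The warranty pays 23; no warranty pays 15.
Reliable: assigned the warranty, nets 23 − 6 = 17; deviating to no warranty nets 15.
Flimsy: assigned no warranty, nets 15; deviating to the warranty nets 23 − 22 = 1.
Both types strictly prefer their assigned action; no profitable deviation.

Neither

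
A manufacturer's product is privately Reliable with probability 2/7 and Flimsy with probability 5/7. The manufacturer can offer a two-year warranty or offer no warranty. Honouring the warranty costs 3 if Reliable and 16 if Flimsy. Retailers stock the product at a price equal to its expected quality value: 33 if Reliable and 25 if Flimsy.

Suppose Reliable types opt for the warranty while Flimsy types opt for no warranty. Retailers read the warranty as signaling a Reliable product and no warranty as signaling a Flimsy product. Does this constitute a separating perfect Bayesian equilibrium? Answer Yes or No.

Under these beliefs, the warranty earns price 33 and no warranty earns price 25.
Reliable: the warranty nets 33 − 3 = 30; no warranty nets 25. Reliable prefers the warranty.
Flimsy: the warranty nets 33 − 16 = 17; no warranty nets 25. Flimsy prefers no warranty.
Neither type deviates, so the separating profile is an equilibrium.

Yes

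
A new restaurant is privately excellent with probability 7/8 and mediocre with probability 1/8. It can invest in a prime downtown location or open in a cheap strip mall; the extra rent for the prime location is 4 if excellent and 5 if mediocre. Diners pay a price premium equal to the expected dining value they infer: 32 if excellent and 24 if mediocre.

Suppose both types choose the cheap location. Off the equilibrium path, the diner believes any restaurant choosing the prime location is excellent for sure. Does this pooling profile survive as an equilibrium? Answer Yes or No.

On path, the diner holds the prior and pays 7/8·32 + 1/8·24 = 31. Off path (the prime location), believing excellent, it pays 32.
excellent: the cheap location nets 31; the prime location nets 32 − 4 = 28. excellent stays.
mediocre: the cheap location nets 31; the prime location nets 32 − 5 = 27. mediocre stays.
No type deviates, so pooling is sustained.

Yes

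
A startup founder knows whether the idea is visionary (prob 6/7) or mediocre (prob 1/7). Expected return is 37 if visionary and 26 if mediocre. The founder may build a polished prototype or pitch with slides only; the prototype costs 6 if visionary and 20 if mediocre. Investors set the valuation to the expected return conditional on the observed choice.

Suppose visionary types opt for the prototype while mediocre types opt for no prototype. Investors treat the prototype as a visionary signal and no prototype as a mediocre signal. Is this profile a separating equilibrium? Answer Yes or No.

Yes

Under these beliefs, the prototype earns valuation 37 and no prototype earns valuation 26.
visionary: the prototype nets 37 − 6 = 31; no prototype nets 26. visionary prefers the prototype.
mediocre: the prototype nets 37 − 20 = 17; no prototype nets 26. mediocre prefers no prototype.
Neither type deviates, so the separating profile is an equilibrium.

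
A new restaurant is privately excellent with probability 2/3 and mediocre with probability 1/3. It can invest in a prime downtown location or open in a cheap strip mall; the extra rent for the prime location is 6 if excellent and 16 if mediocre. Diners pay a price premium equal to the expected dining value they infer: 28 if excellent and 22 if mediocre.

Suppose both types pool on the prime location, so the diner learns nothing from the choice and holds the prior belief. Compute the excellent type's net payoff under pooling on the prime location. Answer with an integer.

Pooled price premium = 2/3·28 + 1/3·22 = 26.
excellent pays cost 6 for the prime location, so net payoff = 26 − 6 = 20.

20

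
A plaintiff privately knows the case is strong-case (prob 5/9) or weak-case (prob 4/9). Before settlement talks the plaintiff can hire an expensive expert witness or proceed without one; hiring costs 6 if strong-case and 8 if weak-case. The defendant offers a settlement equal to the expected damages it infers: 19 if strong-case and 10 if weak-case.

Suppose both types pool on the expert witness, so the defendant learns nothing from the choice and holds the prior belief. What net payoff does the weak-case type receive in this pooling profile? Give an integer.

Pooled settlement = 5/9·19 + 4/9·10 = 15.
weak-case pays cost 8 for the expert witness, so net payoff = 15 − 8 = 7.

7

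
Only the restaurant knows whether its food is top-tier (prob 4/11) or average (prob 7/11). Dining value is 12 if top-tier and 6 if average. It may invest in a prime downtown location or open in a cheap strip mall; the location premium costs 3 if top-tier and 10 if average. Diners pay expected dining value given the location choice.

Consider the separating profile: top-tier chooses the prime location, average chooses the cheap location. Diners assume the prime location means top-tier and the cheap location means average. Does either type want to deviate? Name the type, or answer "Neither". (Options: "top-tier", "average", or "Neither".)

Neither

The prime location pays 12; the cheap location pays 6.
top-tier: assigned the prime location, nets 12 − 3 = 9; deviating to the cheap location nets 6.
average: assigned the cheap location, nets 6; deviating to the prime location nets 12 − 10 = 2.
Both types strictly prefer their assigned action; no profitable deviation.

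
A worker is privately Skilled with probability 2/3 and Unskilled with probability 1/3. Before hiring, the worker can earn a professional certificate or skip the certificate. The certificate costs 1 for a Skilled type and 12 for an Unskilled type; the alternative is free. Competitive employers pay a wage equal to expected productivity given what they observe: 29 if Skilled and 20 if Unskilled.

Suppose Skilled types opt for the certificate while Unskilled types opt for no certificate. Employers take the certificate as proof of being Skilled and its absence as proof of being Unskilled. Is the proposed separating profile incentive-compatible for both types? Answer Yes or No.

Under these beliefs, the certificate earns wage 29 and no certificate earns wage 20.
Skilled: the certificate nets 29 − 1 = 28; no certificate nets 20. Skilled prefers the certificate.
Unskilled: the certificate nets 29 − 12 = 17; no certificate nets 20. Unskilled prefers no certificate.
Neither type deviates, so the separating profile is an equilibrium.

Yes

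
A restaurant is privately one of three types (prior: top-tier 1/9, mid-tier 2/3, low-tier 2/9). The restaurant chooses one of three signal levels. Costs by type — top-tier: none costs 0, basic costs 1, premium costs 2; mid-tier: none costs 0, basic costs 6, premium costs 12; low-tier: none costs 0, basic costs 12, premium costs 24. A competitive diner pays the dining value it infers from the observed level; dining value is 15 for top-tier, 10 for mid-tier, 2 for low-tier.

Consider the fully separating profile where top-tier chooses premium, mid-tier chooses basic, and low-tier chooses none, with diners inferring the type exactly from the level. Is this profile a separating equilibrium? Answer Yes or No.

Yes

Separating price premiums: premium → 15, basic → 10, none → 2.
top-tier (assigned premium): none: 2 − 0 = 2; basic: 10 − 1 = 9; premium: 15 − 2 = 13. top-tier stays.
mid-tier (assigned basic): none: 2 − 0 = 2; basic: 10 − 6 = 4; premium: 15 − 12 = 3. mid-tier stays.
low-tier (assigned none): none: 2 − 0 = 2; basic: 10 − 12 = -2; premium: 15 − 24 = -9. low-tier stays.
Every type prefers its assigned level; separation holds.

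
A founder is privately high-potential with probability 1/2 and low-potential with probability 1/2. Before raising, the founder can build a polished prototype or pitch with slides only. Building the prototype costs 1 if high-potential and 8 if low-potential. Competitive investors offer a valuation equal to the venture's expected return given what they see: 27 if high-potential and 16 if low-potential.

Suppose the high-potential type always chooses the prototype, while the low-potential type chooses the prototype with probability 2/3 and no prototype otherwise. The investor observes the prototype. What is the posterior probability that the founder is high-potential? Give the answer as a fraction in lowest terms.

P(the prototype) = (1/2)·1 + (1/2)·(2/3) = 5/6.
By Bayes' rule, P(high-potential | the prototype) = (1/2) / (5/6) = 3/5.

3/5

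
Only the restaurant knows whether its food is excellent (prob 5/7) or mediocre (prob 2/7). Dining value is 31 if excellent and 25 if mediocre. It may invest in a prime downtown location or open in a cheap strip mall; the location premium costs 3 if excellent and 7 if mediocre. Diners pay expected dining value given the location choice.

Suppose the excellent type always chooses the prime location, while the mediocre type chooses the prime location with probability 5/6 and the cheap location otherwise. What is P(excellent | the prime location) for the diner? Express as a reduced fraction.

P(the prime location) = (5/7)·1 + (2/7)·(5/6) = 20/21.
By Bayes' rule, P(excellent | the prime location) = (5/7) / (20/21) = 3/4.

3/4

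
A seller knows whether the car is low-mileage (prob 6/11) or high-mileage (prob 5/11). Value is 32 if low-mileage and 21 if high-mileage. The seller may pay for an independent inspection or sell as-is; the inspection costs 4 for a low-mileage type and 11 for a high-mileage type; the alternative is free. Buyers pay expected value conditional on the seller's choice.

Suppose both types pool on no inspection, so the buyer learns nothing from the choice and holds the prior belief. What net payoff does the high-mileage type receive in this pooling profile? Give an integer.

Pooled price = 6/11·32 + 5/11·21 = 27.
high-mileage pays no cost for no inspection, so net payoff = 27.

27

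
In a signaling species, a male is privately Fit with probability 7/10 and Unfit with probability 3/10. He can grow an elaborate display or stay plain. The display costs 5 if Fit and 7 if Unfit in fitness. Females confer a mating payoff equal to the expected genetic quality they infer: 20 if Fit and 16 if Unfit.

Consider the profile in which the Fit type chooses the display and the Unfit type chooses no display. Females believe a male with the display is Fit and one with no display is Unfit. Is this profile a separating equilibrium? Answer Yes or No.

No

Under these beliefs, the display earns mating payoff 20 and no display earns mating payoff 16.
Fit: the display nets 20 − 5 = 15; no display nets 16. Fit would deviate to no display.
Unfit: the display nets 20 − 7 = 13; no display nets 16. Unfit prefers no display.
Fit has a profitable deviation, so the profile is not an equilibrium.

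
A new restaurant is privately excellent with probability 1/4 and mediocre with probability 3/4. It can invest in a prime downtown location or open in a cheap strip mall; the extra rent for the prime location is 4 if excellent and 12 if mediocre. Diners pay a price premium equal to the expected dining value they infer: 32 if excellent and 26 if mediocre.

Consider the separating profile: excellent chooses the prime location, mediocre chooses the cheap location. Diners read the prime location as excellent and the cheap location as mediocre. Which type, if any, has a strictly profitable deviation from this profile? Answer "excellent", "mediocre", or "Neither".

Neither

The prime location pays 32; the cheap location pays 26.
excellent: assigned the prime location, nets 32 − 4 = 28; deviating to the cheap location nets 26.
mediocre: assigned the cheap location, nets 26; deviating to the prime location nets 32 − 12 = 20.
Both types strictly prefer their assigned action; no profitable deviation.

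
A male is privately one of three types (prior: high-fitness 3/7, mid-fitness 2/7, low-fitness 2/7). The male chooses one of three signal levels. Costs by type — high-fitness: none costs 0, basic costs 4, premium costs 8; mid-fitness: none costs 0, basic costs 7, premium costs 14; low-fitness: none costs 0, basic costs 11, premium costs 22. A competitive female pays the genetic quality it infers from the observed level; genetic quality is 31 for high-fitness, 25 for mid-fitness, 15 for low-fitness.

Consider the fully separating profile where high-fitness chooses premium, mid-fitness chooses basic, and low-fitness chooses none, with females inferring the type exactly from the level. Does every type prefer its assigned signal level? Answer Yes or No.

Yes

Separating mating payoffs: premium → 31, basic → 25, none → 15.
high-fitness (assigned premium): none: 15 − 0 = 15; basic: 25 − 4 = 21; premium: 31 − 8 = 23. high-fitness stays.
mid-fitness (assigned basic): none: 15 − 0 = 15; basic: 25 − 7 = 18; premium: 31 − 14 = 17. mid-fitness stays.
low-fitness (assigned none): none: 15 − 0 = 15; basic: 25 − 11 = 14; premium: 31 − 22 = 9. low-fitness stays.
Every type prefers its assigned level; separation holds.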